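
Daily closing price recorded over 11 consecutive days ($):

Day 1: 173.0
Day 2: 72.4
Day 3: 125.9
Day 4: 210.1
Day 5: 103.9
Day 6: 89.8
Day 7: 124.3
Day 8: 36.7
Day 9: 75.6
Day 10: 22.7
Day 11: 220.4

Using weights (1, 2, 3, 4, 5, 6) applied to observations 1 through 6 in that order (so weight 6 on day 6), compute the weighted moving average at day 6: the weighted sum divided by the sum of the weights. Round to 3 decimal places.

Weighted sum: 1·173.0 + 2·72.4 + 3·125.9 + 4·210.1 + 5·103.9 + 6·89.8 = 173.0 + 144.8 + 377.7 + 840.4 + 519.5 + 538.8 = 2594.2
Weight total: 1 + 2 + 3 + 4 + 5 + 6 = 21
WMA = 2594.2 / 21 = 123.533

123.533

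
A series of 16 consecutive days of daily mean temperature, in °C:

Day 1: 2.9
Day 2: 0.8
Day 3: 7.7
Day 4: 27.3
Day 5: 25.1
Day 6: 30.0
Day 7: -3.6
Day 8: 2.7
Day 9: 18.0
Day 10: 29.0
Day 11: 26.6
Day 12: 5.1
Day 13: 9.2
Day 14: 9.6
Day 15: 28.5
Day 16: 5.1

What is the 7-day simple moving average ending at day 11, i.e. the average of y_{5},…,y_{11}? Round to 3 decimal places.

18.257

Sum of periods 5–11: 25.1 + 30.0 + (-3.6) + 2.7 + 18.0 + 29.0 + 26.6 = 127.8
Divide by 7: 127.8 / 7 = 18.257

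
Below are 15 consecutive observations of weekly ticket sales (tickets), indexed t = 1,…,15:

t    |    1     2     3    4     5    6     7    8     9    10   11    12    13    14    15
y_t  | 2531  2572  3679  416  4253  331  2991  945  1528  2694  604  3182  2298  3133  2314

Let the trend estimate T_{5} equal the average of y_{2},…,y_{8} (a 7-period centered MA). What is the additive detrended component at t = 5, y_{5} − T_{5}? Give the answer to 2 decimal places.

2083.43

Trend T_5 = (2572 + 3679 + 416 + 4253 + 331 + 2991 + 945) / 7 = 15187/7 = 2169.5714
Detrended value: 4253 − 2169.5714 = 2083.43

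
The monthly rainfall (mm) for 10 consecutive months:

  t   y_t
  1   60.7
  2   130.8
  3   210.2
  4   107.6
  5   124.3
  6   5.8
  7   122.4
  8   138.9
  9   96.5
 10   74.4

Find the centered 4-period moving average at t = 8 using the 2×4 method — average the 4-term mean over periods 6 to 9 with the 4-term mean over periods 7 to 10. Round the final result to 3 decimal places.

Sum over 6–9: 5.8 + 122.4 + 138.9 + 96.5 = 363.6
Sum over 7–10: 122.4 + 138.9 + 96.5 + 74.4 = 432.2
CMA at t=8 = (363.6 + 432.2) / (2·4) = 795.8 / 8 = 99.475

99.475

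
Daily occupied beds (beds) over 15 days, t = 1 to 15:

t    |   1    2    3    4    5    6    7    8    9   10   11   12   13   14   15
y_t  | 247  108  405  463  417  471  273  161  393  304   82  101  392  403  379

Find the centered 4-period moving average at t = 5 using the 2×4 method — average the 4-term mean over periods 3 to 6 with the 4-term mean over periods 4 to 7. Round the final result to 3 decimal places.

422.500

Sum over 3–6: 405 + 463 + 417 + 471 = 1756
Sum over 4–7: 463 + 417 + 471 + 273 = 1624
CMA at t=5 = (1756 + 1624) / (2·4) = 3380 / 8 = 422.500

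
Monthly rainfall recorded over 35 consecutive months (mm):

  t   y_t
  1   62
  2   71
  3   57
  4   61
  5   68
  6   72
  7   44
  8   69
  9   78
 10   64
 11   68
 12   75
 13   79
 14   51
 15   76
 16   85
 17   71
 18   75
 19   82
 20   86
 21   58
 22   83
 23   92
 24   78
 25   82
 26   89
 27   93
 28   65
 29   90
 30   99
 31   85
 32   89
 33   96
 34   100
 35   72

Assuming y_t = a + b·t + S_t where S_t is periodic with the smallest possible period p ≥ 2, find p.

7

First differences y_{t+1} − y_t: 9, -14, 4, 7, 4, -28, 25, 9, -14, 4, 7, 4, -28, 25, 9, -14, …
The difference pattern repeats every 7 terms and not for any smaller step, so p = 7.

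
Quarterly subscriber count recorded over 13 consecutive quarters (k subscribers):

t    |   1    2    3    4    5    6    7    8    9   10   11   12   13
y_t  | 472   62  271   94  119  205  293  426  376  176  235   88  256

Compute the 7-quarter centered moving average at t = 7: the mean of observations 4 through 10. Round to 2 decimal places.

241.29

Sum of periods 4–10: 94 + 119 + 205 + 293 + 426 + 376 + 176 = 1689
Divide by 7: 1689 / 7 = 241.29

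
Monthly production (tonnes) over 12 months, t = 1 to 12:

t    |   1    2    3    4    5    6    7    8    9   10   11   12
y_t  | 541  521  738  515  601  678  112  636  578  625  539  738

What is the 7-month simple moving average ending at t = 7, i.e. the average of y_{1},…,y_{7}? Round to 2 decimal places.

Sum of periods 1–7: 541 + 521 + 738 + 515 + 601 + 678 + 112 = 3706
Divide by 7: 3706 / 7 = 529.43

529.43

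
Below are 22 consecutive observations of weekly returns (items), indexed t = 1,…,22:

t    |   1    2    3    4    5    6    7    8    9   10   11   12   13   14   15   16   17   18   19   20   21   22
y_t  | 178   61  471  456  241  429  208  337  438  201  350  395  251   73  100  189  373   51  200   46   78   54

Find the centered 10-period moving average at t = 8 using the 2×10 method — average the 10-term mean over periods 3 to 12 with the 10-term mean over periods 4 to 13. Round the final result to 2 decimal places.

341.60

Sum over 3–12: 471 + 456 + 241 + 429 + 208 + 337 + 438 + 201 + 350 + 395 = 3526
Sum over 4–13: 456 + 241 + 429 + 208 + 337 + 438 + 201 + 350 + 395 + 251 = 3306
CMA at t=8 = (3526 + 3306) / (2·10) = 6832 / 20 = 341.60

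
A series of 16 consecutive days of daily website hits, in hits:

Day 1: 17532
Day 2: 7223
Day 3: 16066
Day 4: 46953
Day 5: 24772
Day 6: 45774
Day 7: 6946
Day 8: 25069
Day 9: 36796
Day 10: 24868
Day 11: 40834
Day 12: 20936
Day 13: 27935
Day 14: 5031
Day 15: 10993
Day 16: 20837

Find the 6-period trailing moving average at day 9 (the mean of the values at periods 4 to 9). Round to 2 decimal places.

Sum of periods 4–9: 46953 + 24772 + 45774 + 6946 + 25069 + 36796 = 186310
Divide by 6: 186310 / 6 = 31051.67

31051.67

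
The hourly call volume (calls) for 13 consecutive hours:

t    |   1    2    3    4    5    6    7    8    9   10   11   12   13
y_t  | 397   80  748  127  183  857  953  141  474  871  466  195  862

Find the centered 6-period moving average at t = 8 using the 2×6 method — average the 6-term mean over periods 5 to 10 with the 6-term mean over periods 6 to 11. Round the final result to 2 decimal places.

Sum over 5–10: 183 + 857 + 953 + 141 + 474 + 871 = 3479
Sum over 6–11: 857 + 953 + 141 + 474 + 871 + 466 = 3762
CMA at t=8 = (3479 + 3762) / (2·6) = 7241 / 12 = 603.42

603.42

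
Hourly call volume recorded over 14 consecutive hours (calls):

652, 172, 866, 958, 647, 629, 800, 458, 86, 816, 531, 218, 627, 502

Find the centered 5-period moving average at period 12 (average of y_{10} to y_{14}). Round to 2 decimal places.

Sum of periods 10–14: 816 + 531 + 218 + 627 + 502 = 2694
Divide by 5: 2694 / 5 = 538.80

538.80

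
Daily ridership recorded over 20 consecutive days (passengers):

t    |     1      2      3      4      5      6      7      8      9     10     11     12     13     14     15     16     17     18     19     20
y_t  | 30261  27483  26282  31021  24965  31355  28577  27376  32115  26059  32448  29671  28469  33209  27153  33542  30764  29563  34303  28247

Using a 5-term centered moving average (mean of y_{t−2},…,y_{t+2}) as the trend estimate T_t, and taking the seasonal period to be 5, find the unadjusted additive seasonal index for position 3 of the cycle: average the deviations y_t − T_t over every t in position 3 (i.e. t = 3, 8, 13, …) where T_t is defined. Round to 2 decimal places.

Season position 3 occurs at t = 3, 8, 13, 18 (where T_t is defined).
t=3: T_3 = 28002.4000; y_3 − T_3 = 26282 − 28002.4000 = -1720.4000
t=8: T_8 = 29096.4000; y_8 − T_8 = 27376 − 29096.4000 = -1720.4000
t=13: T_13 = 30190.0000; y_13 − T_13 = 28469 − 30190.0000 = -1721.0000
t=18: T_18 = 31283.8000; y_18 − T_18 = 29563 − 31283.8000 = -1720.8000
Mean deviation: (-1720.4000 + -1720.4000 + -1721.0000 + -1720.8000) / 4 = -1720.65

-1720.65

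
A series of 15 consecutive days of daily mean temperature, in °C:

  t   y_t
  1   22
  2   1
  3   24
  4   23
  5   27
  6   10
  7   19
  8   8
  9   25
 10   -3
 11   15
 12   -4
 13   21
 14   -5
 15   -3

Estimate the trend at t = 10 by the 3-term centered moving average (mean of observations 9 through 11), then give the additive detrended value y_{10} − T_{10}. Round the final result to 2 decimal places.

-15.33

Trend T_10 = (25 + (-3) + 15) / 3 = 37/3 = 12.3333
Detrended value: -3 − 12.3333 = -15.33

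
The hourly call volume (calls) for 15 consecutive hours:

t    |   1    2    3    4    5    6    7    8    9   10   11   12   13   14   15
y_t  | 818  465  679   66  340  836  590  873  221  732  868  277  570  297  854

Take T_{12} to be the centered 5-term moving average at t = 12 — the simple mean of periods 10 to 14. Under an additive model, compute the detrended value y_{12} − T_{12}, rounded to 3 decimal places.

Trend T_12 = (732 + 868 + 277 + 570 + 297) / 5 = 2744/5 = 548.80000
Detrended value: 277 − 548.80000 = -271.800

-271.800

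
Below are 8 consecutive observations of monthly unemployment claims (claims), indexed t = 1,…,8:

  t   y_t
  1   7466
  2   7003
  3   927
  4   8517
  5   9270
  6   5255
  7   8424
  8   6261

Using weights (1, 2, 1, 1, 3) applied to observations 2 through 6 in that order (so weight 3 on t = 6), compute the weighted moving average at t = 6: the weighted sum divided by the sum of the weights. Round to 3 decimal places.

5301.125

Weighted sum: 1·7003 + 2·927 + 1·8517 + 1·9270 + 3·5255 = 7003 + 1854 + 8517 + 9270 + 15765 = 42409
Weight total: 1 + 2 + 1 + 1 + 3 = 8
WMA = 42409 / 8 = 5301.125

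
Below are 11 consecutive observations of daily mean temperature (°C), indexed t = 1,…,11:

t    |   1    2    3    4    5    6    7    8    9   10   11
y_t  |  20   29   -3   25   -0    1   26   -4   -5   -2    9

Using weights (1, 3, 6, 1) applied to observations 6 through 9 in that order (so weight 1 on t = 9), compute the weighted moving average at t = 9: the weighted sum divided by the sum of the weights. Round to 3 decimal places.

Weighted sum: 1·1 + 3·26 + 6·-4 + 1·-5 = 1 + 78 + -24 + -5 = 50
Weight total: 1 + 3 + 6 + 1 = 11
WMA = 50 / 11 = 4.545

4.545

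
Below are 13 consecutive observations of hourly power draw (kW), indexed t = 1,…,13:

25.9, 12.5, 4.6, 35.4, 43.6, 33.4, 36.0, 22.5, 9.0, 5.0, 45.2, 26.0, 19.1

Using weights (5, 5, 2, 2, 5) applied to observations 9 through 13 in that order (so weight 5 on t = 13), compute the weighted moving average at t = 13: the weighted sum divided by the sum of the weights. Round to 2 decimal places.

16.21

Weighted sum: 5·9.0 + 5·5.0 + 2·45.2 + 2·26.0 + 5·19.1 = 45.0 + 25.0 + 90.4 + 52.0 + 95.5 = 307.9
Weight total: 5 + 5 + 2 + 2 + 5 = 19
WMA = 307.9 / 19 = 16.21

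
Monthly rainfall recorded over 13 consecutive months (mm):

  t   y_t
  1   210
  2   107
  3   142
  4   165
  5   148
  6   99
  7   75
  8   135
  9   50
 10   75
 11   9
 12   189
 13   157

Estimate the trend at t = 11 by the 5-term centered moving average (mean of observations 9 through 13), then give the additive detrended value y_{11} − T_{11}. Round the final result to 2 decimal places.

Trend T_11 = (50 + 75 + 9 + 189 + 157) / 5 = 480/5 = 96.0000
Detrended value: 9 − 96.0000 = -87.00

-87.00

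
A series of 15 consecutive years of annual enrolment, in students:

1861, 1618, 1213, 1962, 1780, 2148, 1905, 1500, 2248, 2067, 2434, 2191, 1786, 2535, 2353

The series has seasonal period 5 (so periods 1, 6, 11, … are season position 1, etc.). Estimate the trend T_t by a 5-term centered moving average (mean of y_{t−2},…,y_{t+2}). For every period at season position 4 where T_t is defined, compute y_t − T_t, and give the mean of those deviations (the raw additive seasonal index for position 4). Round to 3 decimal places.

217.500

Season position 4 occurs at t = 4, 9 (where T_t is defined).
t=4: T_4 = 1744.20000; y_4 − T_4 = 1962 − 1744.20000 = 217.80000
t=9: T_9 = 2030.80000; y_9 − T_9 = 2248 − 2030.80000 = 217.20000
Mean deviation: (217.80000 + 217.20000) / 2 = 217.500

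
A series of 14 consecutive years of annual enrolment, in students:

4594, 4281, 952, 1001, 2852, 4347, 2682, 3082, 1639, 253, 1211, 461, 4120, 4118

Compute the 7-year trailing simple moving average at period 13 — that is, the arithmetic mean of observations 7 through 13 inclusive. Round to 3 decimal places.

Sum of periods 7–13: 2682 + 3082 + 1639 + 253 + 1211 + 461 + 4120 = 13448
Divide by 7: 13448 / 7 = 1921.143

1921.143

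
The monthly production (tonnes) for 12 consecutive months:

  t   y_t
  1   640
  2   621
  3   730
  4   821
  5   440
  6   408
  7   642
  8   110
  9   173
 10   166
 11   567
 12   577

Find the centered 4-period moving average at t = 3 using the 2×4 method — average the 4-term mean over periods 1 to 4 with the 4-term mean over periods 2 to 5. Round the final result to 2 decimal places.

678.00

Sum over 1–4: 640 + 621 + 730 + 821 = 2812
Sum over 2–5: 621 + 730 + 821 + 440 = 2612
CMA at t=3 = (2812 + 2612) / (2·4) = 5424 / 8 = 678.00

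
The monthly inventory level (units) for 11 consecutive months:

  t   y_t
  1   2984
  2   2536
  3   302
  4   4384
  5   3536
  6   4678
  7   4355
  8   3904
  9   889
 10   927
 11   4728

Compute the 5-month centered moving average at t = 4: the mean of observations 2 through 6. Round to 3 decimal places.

Sum of periods 2–6: 2536 + 302 + 4384 + 3536 + 4678 = 15436
Divide by 5: 15436 / 5 = 3087.200

3087.200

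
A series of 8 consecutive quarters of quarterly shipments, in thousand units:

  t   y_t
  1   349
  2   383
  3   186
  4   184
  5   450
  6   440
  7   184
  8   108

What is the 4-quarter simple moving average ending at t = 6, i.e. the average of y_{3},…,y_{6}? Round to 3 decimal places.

315.000

Sum of periods 3–6: 186 + 184 + 450 + 440 = 1260
Divide by 4: 1260 / 4 = 315.000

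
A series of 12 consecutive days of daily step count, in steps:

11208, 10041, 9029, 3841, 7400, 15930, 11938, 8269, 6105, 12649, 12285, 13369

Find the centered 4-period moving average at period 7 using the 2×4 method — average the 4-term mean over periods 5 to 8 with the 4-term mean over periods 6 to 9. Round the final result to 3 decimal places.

10722.375

Sum over 5–8: 7400 + 15930 + 11938 + 8269 = 43537
Sum over 6–9: 15930 + 11938 + 8269 + 6105 = 42242
CMA at t=7 = (43537 + 42242) / (2·4) = 85779 / 8 = 10722.375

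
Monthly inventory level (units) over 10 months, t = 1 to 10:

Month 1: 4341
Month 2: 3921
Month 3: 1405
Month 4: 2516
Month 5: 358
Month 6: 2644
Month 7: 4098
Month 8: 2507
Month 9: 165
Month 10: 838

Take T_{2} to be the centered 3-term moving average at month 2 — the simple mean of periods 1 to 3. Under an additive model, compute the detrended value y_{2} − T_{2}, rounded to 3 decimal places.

Trend T_2 = (4341 + 3921 + 1405) / 3 = 9667/3 = 3222.33333
Detrended value: 3921 − 3222.33333 = 698.667

698.667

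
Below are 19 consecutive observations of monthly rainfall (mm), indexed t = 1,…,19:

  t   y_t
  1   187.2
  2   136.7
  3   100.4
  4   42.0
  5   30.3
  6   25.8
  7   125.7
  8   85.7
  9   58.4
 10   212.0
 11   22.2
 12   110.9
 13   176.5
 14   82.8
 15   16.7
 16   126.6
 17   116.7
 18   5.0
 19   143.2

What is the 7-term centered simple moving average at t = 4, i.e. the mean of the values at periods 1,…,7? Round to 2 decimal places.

Sum of periods 1–7: 187.2 + 136.7 + 100.4 + 42.0 + 30.3 + 25.8 + 125.7 = 648.1
Divide by 7: 648.1 / 7 = 92.59

92.59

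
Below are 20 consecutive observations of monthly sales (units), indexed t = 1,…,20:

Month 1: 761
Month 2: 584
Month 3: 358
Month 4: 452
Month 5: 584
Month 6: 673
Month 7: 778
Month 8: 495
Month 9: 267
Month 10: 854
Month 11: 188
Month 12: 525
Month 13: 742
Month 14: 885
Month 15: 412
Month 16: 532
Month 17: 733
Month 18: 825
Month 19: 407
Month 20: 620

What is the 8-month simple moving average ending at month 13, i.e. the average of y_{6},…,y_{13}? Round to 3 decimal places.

Sum of periods 6–13: 673 + 778 + 495 + 267 + 854 + 188 + 525 + 742 = 4522
Divide by 8: 4522 / 8 = 565.250

565.250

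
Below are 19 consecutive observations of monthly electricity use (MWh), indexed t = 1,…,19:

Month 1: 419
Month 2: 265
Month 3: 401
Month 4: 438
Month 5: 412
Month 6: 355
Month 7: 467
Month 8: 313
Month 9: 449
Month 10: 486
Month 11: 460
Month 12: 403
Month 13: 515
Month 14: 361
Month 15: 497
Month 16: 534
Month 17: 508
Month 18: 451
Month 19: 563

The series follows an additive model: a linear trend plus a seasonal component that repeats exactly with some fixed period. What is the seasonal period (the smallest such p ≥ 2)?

6

First differences y_{t+1} − y_t: -154, 136, 37, -26, -57, 112, -154, 136, 37, -26, -57, 112, -154, 136, …
The difference pattern repeats every 6 terms and not for any smaller step, so p = 6.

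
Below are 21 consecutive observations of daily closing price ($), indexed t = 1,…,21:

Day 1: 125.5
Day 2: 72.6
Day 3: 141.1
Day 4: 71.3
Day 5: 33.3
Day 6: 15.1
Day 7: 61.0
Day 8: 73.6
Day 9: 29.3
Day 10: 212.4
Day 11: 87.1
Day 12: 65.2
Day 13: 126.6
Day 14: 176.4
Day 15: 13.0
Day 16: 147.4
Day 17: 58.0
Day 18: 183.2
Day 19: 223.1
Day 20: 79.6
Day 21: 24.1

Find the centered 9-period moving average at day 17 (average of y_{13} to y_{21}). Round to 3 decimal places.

Sum of periods 13–21: 126.6 + 176.4 + 13.0 + 147.4 + 58.0 + 183.2 + 223.1 + 79.6 + 24.1 = 1031.4
Divide by 9: 1031.4 / 9 = 114.600

114.600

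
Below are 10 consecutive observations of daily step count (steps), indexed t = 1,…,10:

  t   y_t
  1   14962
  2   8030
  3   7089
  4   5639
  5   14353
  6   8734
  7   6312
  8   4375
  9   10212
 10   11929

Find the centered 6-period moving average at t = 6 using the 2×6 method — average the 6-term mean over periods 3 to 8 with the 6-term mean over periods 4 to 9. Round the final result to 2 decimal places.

Sum over 3–8: 7089 + 5639 + 14353 + 8734 + 6312 + 4375 = 46502
Sum over 4–9: 5639 + 14353 + 8734 + 6312 + 4375 + 10212 = 49625
CMA at t=6 = (46502 + 49625) / (2·6) = 96127 / 12 = 8010.58

8010.58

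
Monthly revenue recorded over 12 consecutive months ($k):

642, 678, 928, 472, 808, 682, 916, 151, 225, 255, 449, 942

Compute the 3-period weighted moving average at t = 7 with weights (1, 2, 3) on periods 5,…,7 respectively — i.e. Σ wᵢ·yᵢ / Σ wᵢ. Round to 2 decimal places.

820.00

Weighted sum: 1·808 + 2·682 + 3·916 = 808 + 1364 + 2748 = 4920
Weight total: 1 + 2 + 3 = 6
WMA = 4920 / 6 = 820.00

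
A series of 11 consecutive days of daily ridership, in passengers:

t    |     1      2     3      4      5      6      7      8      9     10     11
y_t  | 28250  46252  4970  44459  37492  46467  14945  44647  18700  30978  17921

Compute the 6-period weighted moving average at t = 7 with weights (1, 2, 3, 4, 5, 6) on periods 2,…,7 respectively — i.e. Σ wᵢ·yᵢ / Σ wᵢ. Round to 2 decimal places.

31502.00

Weighted sum: 1·46252 + 2·4970 + 3·44459 + 4·37492 + 5·46467 + 6·14945 = 46252 + 9940 + 133377 + 149968 + 232335 + 89670 = 661542
Weight total: 1 + 2 + 3 + 4 + 5 + 6 = 21
WMA = 661542 / 21 = 31502.00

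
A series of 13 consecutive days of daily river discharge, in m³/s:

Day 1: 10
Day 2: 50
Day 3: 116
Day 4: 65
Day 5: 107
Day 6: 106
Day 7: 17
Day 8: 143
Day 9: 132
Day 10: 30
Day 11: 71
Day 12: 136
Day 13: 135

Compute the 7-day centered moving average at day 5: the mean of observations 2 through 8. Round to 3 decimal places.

86.286

Sum of periods 2–8: 50 + 116 + 65 + 107 + 106 + 17 + 143 = 604
Divide by 7: 604 / 7 = 86.286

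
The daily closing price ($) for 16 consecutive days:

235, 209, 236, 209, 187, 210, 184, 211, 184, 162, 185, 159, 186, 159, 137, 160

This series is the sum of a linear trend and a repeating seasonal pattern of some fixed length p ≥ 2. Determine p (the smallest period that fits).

5

First differences y_{t+1} − y_t: -26, 27, -27, -22, 23, -26, 27, -27, -22, 23, -26, 27, …
The difference pattern repeats every 5 terms and not for any smaller step, so p = 5.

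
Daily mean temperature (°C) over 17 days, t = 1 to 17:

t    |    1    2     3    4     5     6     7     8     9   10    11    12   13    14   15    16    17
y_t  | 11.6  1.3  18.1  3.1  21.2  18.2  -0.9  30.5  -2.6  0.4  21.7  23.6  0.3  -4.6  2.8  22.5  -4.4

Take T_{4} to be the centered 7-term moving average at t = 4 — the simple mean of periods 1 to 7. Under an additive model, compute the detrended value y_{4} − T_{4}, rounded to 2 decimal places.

-7.27

Trend T_4 = (11.6 + 1.3 + 18.1 + 3.1 + 21.2 + 18.2 + (-0.9)) / 7 = 72.6/7 = 10.3714
Detrended value: 3.1 − 10.3714 = -7.27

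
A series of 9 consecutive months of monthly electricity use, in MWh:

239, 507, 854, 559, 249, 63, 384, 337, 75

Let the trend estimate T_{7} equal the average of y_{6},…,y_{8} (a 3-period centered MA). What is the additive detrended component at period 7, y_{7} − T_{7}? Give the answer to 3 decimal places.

122.667

Trend T_7 = (63 + 384 + 337) / 3 = 784/3 = 261.33333
Detrended value: 384 − 261.33333 = 122.667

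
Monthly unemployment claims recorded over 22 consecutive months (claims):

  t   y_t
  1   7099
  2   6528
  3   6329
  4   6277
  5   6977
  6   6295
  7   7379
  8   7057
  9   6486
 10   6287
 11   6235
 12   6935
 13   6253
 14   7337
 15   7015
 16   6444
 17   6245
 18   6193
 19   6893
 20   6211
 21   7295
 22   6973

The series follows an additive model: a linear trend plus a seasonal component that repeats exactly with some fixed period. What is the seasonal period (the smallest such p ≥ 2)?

First differences y_{t+1} − y_t: -571, -199, -52, 700, -682, 1084, -322, -571, -199, -52, 700, -682, 1084, -322, -571, -199, …
The difference pattern repeats every 7 terms and not for any smaller step, so p = 7.

7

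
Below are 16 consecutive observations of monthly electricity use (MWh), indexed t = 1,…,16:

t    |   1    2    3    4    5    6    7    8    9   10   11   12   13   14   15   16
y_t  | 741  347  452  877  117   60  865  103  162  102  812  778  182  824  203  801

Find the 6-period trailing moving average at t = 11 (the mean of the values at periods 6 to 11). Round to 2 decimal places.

350.67

Sum of periods 6–11: 60 + 865 + 103 + 162 + 102 + 812 = 2104
Divide by 6: 2104 / 6 = 350.67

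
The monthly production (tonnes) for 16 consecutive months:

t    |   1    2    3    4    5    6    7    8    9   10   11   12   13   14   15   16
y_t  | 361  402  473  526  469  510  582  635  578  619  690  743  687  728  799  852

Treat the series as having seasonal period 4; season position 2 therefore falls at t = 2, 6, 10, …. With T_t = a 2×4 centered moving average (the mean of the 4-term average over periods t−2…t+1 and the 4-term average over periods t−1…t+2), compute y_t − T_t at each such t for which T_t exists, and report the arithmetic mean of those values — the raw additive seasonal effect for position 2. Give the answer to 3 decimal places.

-25.083

Season position 2 occurs at t = 6, 10, 14 (where T_t is defined).
t=6: T_6 = 535.37500; y_6 − T_6 = 510 − 535.37500 = -25.37500
t=10: T_10 = 644.00000; y_10 − T_10 = 619 − 644.00000 = -25.00000
t=14: T_14 = 752.87500; y_14 − T_14 = 728 − 752.87500 = -24.87500
Mean deviation: (-25.37500 + -25.00000 + -24.87500) / 3 = -25.083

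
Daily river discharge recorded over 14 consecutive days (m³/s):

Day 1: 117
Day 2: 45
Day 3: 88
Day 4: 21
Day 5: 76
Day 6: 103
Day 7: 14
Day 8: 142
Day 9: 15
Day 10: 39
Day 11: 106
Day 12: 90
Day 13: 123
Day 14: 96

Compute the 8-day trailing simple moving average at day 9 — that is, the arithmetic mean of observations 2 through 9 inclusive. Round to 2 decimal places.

63.00

Sum of periods 2–9: 45 + 88 + 21 + 76 + 103 + 14 + 142 + 15 = 504
Divide by 8: 504 / 8 = 63.00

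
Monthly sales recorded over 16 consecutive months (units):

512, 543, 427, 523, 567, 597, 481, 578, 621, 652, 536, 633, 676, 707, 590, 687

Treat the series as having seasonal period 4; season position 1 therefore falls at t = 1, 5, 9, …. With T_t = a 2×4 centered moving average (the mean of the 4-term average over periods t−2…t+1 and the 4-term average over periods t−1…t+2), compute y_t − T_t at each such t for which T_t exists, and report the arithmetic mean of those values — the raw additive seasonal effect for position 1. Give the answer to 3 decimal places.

31.375

Season position 1 occurs at t = 5, 9, 13 (where T_t is defined).
t=5: T_5 = 535.25000; y_5 − T_5 = 567 − 535.25000 = 31.75000
t=9: T_9 = 589.87500; y_9 − T_9 = 621 − 589.87500 = 31.12500
t=13: T_13 = 644.75000; y_13 − T_13 = 676 − 644.75000 = 31.25000
Mean deviation: (31.75000 + 31.12500 + 31.25000) / 3 = 31.375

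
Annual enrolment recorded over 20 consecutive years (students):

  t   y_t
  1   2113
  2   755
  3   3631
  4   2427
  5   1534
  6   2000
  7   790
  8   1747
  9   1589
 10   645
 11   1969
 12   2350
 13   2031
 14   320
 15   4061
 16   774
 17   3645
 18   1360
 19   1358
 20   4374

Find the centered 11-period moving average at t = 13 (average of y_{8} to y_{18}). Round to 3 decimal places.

1862.818

Sum of periods 8–18: 1747 + 1589 + 645 + 1969 + 2350 + 2031 + 320 + 4061 + 774 + 3645 + 1360 = 20491
Divide by 11: 20491 / 11 = 1862.818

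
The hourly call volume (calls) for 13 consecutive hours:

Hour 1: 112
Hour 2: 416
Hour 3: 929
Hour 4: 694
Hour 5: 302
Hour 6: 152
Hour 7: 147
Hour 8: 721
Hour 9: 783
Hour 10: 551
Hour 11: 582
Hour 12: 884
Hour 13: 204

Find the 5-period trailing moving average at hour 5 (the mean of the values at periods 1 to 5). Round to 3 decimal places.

490.600

Sum of periods 1–5: 112 + 416 + 929 + 694 + 302 = 2453
Divide by 5: 2453 / 5 = 490.600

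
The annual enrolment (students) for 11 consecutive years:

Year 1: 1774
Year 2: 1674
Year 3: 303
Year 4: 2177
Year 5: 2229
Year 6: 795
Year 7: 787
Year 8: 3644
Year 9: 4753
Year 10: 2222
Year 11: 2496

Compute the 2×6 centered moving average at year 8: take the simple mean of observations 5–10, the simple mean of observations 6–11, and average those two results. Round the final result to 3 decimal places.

2427.250

Sum over 5–10: 2229 + 795 + 787 + 3644 + 4753 + 2222 = 14430
Sum over 6–11: 795 + 787 + 3644 + 4753 + 2222 + 2496 = 14697
CMA at t=8 = (14430 + 14697) / (2·6) = 29127 / 12 = 2427.250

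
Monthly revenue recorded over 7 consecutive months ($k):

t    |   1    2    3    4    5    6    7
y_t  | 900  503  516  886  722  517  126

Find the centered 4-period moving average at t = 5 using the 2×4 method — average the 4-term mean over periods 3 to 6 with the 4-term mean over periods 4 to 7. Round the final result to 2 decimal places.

611.50

Sum over 3–6: 516 + 886 + 722 + 517 = 2641
Sum over 4–7: 886 + 722 + 517 + 126 = 2251
CMA at t=5 = (2641 + 2251) / (2·4) = 4892 / 8 = 611.50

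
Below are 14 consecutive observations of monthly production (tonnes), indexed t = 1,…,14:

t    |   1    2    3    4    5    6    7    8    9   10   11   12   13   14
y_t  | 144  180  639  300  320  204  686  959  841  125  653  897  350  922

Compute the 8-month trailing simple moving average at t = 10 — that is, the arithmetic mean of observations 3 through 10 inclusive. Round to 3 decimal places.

509.250

Sum of periods 3–10: 639 + 300 + 320 + 204 + 686 + 959 + 841 + 125 = 4074
Divide by 8: 4074 / 8 = 509.250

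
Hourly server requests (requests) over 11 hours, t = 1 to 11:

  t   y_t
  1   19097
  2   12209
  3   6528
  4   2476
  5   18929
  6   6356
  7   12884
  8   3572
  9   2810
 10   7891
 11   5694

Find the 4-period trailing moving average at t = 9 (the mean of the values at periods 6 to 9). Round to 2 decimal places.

6405.50

Sum of periods 6–9: 6356 + 12884 + 3572 + 2810 = 25622
Divide by 4: 25622 / 4 = 6405.50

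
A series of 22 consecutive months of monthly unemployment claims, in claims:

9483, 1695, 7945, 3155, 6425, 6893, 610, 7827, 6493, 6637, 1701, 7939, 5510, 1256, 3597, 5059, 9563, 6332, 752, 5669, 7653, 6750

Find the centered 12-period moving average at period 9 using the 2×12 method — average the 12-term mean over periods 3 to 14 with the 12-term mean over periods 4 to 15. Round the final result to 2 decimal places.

5018.08

Sum over 3–14: 7945 + 3155 + 6425 + 6893 + 610 + 7827 + 6493 + 6637 + 1701 + 7939 + 5510 + 1256 = 62391
Sum over 4–15: 3155 + 6425 + 6893 + 610 + 7827 + 6493 + 6637 + 1701 + 7939 + 5510 + 1256 + 3597 = 58043
CMA at t=9 = (62391 + 58043) / (2·12) = 120434 / 24 = 5018.08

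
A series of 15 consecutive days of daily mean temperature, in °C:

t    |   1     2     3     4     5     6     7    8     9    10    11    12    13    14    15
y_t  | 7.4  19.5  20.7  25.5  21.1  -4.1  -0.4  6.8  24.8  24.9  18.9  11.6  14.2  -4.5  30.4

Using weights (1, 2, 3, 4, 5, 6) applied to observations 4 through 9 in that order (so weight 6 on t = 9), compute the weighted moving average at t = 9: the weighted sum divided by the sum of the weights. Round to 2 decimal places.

Weighted sum: 1·25.5 + 2·21.1 + 3·-4.1 + 4·-0.4 + 5·6.8 + 6·24.8 = 25.5 + 42.2 + -12.3 + -1.6 + 34.0 + 148.8 = 236.6
Weight total: 1 + 2 + 3 + 4 + 5 + 6 = 21
WMA = 236.6 / 21 = 11.27

11.27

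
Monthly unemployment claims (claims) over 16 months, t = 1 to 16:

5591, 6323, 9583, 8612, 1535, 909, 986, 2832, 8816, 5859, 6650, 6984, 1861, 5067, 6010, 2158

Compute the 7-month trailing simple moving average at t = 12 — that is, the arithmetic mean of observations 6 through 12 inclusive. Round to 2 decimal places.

4719.43

Sum of periods 6–12: 909 + 986 + 2832 + 8816 + 5859 + 6650 + 6984 = 33036
Divide by 7: 33036 / 7 = 4719.43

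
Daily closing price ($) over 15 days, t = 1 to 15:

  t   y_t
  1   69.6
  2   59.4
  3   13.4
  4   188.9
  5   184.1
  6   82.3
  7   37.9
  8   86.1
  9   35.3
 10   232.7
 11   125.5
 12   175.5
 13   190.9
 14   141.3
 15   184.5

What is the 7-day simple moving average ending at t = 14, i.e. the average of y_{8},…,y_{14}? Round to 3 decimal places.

Sum of periods 8–14: 86.1 + 35.3 + 232.7 + 125.5 + 175.5 + 190.9 + 141.3 = 987.3
Divide by 7: 987.3 / 7 = 141.043

141.043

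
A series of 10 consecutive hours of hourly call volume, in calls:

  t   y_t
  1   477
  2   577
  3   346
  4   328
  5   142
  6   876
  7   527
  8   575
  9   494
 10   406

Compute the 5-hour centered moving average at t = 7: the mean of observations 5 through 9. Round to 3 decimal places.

522.800

Sum of periods 5–9: 142 + 876 + 527 + 575 + 494 = 2614
Divide by 5: 2614 / 5 = 522.800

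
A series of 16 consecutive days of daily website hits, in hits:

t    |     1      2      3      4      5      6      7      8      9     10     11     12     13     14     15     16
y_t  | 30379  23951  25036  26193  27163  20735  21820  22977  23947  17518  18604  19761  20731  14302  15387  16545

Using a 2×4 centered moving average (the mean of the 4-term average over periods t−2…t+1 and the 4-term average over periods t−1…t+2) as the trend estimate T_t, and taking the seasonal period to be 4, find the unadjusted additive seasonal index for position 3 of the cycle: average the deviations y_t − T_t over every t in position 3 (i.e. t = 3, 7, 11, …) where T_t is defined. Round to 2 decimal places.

-951.67

Season position 3 occurs at t = 3, 7, 11 (where T_t is defined).
t=3: T_3 = 25987.7500; y_3 − T_3 = 25036 − 25987.7500 = -951.7500
t=7: T_7 = 22771.7500; y_7 − T_7 = 21820 − 22771.7500 = -951.7500
t=11: T_11 = 19555.5000; y_11 − T_11 = 18604 − 19555.5000 = -951.5000
Mean deviation: (-951.7500 + -951.7500 + -951.5000) / 3 = -951.67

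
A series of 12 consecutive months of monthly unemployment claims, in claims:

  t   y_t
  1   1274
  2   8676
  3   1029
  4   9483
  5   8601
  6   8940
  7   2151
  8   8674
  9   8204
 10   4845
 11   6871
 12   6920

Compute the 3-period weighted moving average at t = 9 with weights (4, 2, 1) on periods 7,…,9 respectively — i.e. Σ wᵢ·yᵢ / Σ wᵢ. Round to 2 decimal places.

4879.43

Weighted sum: 4·2151 + 2·8674 + 1·8204 = 8604 + 17348 + 8204 = 34156
Weight total: 4 + 2 + 1 = 7
WMA = 34156 / 7 = 4879.43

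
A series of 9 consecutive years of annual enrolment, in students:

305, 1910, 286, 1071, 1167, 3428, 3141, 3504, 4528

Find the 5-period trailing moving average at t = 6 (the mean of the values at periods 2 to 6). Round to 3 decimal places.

Sum of periods 2–6: 1910 + 286 + 1071 + 1167 + 3428 = 7862
Divide by 5: 7862 / 5 = 1572.400

1572.400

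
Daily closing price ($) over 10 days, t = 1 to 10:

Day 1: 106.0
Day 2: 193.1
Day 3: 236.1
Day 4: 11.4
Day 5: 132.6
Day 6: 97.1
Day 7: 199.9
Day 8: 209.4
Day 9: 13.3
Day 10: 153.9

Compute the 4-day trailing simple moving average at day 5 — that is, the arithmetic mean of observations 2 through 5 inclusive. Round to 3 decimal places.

Sum of periods 2–5: 193.1 + 236.1 + 11.4 + 132.6 = 573.2
Divide by 4: 573.2 / 4 = 143.300

143.300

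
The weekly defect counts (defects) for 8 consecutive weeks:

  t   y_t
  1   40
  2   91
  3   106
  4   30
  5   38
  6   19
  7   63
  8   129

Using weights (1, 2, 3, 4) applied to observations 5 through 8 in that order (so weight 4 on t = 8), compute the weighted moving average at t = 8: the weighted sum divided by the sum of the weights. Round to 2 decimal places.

Weighted sum: 1·38 + 2·19 + 3·63 + 4·129 = 38 + 38 + 189 + 516 = 781
Weight total: 1 + 2 + 3 + 4 = 10
WMA = 781 / 10 = 78.10

78.10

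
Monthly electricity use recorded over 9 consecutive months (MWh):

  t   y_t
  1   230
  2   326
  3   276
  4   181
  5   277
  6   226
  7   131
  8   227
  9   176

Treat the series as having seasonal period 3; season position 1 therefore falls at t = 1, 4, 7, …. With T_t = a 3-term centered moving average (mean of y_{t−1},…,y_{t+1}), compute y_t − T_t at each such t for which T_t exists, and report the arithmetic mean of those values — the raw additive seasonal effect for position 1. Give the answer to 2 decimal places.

-63.67

Season position 1 occurs at t = 4, 7 (where T_t is defined).
t=4: T_4 = 244.6667; y_4 − T_4 = 181 − 244.6667 = -63.6667
t=7: T_7 = 194.6667; y_7 − T_7 = 131 − 194.6667 = -63.6667
Mean deviation: (-63.6667 + -63.6667) / 2 = -63.67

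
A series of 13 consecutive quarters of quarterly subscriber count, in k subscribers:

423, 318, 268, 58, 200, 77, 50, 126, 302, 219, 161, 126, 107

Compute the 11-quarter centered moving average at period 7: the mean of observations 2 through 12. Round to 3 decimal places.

173.182

Sum of periods 2–12: 318 + 268 + 58 + 200 + 77 + 50 + 126 + 302 + 219 + 161 + 126 = 1905
Divide by 11: 1905 / 11 = 173.182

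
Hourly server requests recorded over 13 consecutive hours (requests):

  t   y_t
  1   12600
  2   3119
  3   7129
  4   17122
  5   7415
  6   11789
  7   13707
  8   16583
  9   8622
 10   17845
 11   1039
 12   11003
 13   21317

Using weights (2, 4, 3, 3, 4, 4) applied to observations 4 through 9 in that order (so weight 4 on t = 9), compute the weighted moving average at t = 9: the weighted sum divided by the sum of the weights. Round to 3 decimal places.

Weighted sum: 2·17122 + 4·7415 + 3·11789 + 3·13707 + 4·16583 + 4·8622 = 34244 + 29660 + 35367 + 41121 + 66332 + 34488 = 241212
Weight total: 2 + 4 + 3 + 3 + 4 + 4 = 20
WMA = 241212 / 20 = 12060.600

12060.600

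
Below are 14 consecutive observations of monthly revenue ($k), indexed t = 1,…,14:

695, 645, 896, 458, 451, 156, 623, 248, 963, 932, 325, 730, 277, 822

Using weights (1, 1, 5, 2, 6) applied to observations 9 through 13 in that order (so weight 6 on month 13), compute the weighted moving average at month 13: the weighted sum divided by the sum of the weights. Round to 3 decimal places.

Weighted sum: 1·963 + 1·932 + 5·325 + 2·730 + 6·277 = 963 + 932 + 1625 + 1460 + 1662 = 6642
Weight total: 1 + 1 + 5 + 2 + 6 = 15
WMA = 6642 / 15 = 442.800

442.800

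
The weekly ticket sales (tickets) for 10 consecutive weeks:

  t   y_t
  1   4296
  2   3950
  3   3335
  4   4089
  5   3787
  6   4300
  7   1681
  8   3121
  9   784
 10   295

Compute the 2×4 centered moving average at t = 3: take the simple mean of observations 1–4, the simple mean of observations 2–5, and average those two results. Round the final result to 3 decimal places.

Sum over 1–4: 4296 + 3950 + 3335 + 4089 = 15670
Sum over 2–5: 3950 + 3335 + 4089 + 3787 = 15161
CMA at t=3 = (15670 + 15161) / (2·4) = 30831 / 8 = 3853.875

3853.875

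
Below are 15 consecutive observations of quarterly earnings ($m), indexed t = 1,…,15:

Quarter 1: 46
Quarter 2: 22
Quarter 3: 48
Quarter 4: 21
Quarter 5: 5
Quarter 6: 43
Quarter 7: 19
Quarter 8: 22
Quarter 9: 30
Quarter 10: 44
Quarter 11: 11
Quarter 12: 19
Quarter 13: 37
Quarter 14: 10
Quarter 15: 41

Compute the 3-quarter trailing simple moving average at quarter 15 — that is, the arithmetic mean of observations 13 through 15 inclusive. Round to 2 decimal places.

29.33

Sum of periods 13–15: 37 + 10 + 41 = 88
Divide by 3: 88 / 3 = 29.33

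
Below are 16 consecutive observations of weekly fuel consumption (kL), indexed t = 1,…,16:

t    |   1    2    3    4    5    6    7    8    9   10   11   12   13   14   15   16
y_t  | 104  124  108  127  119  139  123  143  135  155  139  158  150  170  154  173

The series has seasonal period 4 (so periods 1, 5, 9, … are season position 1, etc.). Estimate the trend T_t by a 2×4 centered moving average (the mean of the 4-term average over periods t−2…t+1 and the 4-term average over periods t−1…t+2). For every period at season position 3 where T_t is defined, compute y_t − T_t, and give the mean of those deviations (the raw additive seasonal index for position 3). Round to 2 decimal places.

Season position 3 occurs at t = 3, 7, 11 (where T_t is defined).
t=3: T_3 = 117.6250; y_3 − T_3 = 108 − 117.6250 = -9.6250
t=7: T_7 = 133.0000; y_7 − T_7 = 123 − 133.0000 = -10.0000
t=11: T_11 = 148.6250; y_11 − T_11 = 139 − 148.6250 = -9.6250
Mean deviation: (-9.6250 + -10.0000 + -9.6250) / 3 = -9.75

-9.75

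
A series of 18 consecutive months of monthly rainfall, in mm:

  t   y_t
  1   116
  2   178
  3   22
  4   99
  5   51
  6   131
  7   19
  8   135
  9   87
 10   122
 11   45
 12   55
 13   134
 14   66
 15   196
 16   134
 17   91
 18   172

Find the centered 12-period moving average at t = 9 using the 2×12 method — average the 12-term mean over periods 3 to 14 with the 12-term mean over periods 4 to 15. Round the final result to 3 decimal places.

Sum over 3–14: 22 + 99 + 51 + 131 + 19 + 135 + 87 + 122 + 45 + 55 + 134 + 66 = 966
Sum over 4–15: 99 + 51 + 131 + 19 + 135 + 87 + 122 + 45 + 55 + 134 + 66 + 196 = 1140
CMA at t=9 = (966 + 1140) / (2·12) = 2106 / 24 = 87.750

87.750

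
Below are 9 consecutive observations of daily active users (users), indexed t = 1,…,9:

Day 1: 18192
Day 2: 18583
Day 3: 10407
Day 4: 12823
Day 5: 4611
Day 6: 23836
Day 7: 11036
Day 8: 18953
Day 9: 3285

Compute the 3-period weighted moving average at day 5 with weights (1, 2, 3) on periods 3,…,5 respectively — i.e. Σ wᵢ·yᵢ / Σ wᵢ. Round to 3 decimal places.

Weighted sum: 1·10407 + 2·12823 + 3·4611 = 10407 + 25646 + 13833 = 49886
Weight total: 1 + 2 + 3 = 6
WMA = 49886 / 6 = 8314.333

8314.333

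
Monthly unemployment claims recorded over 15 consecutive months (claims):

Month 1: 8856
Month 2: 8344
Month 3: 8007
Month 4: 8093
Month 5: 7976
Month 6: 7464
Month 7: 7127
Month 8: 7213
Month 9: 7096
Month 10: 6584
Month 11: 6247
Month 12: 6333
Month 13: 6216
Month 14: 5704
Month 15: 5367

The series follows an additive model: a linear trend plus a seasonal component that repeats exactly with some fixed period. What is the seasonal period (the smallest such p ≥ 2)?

4

First differences y_{t+1} − y_t: -512, -337, 86, -117, -512, -337, 86, -117, -512, -337, …
The difference pattern repeats every 4 terms and not for any smaller step, so p = 4.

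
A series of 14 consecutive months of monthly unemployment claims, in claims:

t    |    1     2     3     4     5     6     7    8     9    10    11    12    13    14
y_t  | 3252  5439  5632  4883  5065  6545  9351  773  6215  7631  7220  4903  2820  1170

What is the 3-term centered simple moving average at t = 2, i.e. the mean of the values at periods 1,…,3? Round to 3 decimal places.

4774.333

Sum of periods 1–3: 3252 + 5439 + 5632 = 14323
Divide by 3: 14323 / 3 = 4774.333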